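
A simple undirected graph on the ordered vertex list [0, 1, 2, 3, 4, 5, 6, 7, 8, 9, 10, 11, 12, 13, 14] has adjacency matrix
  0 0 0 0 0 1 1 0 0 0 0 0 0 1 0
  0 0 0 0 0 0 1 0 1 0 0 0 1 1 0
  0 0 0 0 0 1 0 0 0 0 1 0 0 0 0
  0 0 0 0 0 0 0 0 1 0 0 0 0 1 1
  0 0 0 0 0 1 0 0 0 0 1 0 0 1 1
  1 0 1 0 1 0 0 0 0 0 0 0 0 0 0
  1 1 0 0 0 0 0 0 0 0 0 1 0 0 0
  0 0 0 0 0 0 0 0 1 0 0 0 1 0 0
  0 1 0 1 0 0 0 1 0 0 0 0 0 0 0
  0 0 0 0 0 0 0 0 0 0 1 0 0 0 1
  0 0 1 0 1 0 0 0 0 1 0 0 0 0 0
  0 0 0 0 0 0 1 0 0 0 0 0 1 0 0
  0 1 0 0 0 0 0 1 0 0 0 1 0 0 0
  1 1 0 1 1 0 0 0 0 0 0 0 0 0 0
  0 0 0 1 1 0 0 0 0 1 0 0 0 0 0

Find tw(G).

A width-3 tree decomposition is:
Bags: B1 = {2, 5, 9, 10}  B2 = {4, 5, 9, 10}  B3 = {4, 5, 9, 14}  B4 = {0, 4, 5, 14}  B5 = {0, 4, 13, 14}  B6 = {0, 3, 13, 14}  B7 = {0, 3, 6, 13}  B8 = {1, 3, 6, 13}  B9 = {1, 3, 6, 8}  B10 = {1, 6, 8, 11}  B11 = {1, 8, 11, 12}  B12 = {7, 8, 11, 12}
Tree: B1–B2, B2–B3, B3–B4, B4–B5, B5–B6, B6–B7, B7–B8, B8–B9, B9–B10, B10–B11, B11–B12
Every bag has size at most 4, so the width is 4 − 1 = 3 and tw(G) ≤ 3. For the lower bound: the 4 vertex sets {2,9,10}, {5}, {4}, {0,3,13,14} are disjoint, each induces a connected subgraph, and every pair is joined by at least one edge of G. Contracting each set to a single vertex therefore yields K_{4} as a minor, and since treewidth is minor-monotone, tw(G) ≥ tw(K_{4}) = 3. The upper and lower bounds meet at 3, so that is the treewidth.

3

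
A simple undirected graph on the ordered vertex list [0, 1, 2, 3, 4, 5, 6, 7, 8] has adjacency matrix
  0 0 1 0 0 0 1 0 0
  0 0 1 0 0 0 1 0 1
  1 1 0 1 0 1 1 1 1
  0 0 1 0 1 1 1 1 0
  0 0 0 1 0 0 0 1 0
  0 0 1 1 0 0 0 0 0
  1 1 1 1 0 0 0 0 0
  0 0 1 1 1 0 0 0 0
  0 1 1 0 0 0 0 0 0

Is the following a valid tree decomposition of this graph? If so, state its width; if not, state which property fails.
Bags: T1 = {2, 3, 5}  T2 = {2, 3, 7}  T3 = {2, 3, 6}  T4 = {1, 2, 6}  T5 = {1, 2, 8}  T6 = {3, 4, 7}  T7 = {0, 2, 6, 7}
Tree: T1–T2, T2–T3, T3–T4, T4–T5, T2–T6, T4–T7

A tree decomposition must satisfy three properties: every vertex lies in some bag; for every edge, both endpoints lie together in some bag; and for every vertex, the bags containing it form a connected subtree. Here bags containing vertex 7 are not connected in the tree, so the decomposition is invalid.

No — bags containing vertex 7 are not connected in the tree.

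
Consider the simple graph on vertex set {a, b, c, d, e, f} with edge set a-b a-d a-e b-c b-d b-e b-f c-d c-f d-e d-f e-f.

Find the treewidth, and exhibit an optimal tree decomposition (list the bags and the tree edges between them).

Treewidth 3.
One such decomposition:
Bags: B1 = {a, b, d, e}  B2 = {b, d, e, f}  B3 = {b, c, d, f}
Tree: B1–B2, B2–B3

Every bag has size at most 4, so the width is 4 − 1 = 3 and tw(G) ≤ 3. For the lower bound, the 4 vertices {a, b, d, e} are pairwise adjacent, and any tree decomposition puts a clique entirely inside one bag — forcing width ≥ 3. Hence tw(G) = 3 exactly.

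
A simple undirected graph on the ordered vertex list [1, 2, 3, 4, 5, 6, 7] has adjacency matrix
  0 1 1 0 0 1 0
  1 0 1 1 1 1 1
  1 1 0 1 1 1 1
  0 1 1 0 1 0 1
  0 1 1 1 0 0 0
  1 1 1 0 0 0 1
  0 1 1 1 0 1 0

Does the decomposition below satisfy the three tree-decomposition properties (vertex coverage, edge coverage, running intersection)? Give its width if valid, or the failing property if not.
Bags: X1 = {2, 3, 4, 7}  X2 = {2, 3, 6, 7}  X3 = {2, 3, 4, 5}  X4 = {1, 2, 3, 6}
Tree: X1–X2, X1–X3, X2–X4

Every vertex of G appears in some bag (union = {1, 2, 3, 4, 5, 6, 7}); every edge is covered by a bag; and for each vertex v the set of bags containing v is connected in the bag tree. The decomposition is therefore valid. The largest bag has 4 vertices, so the width is 3.

Yes; width 3.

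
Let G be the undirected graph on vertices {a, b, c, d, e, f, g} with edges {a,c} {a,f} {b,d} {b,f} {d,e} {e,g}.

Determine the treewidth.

1

A width-1 tree decomposition is:
Bags: B1 = {e, g}  B2 = {d, e}  B3 = {b, d}  B4 = {b, f}  B5 = {a, f}  B6 = {a, c}
Tree: B1–B2, B2–B3, B3–B4, B4–B5, B5–B6
The largest bag has 2 vertices, giving width 1; this decomposition certifies tw(G) ≤ 1. Since G has at least one edge (e.g. g–e), it is not an edgeless graph, so tw(G) ≥ 1. Hence tw(G) = 1 exactly.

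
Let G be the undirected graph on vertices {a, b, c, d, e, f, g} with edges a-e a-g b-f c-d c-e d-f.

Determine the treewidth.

1

A width-1 tree decomposition is:
Bags: B1 = {a, g}  B2 = {a, e}  B3 = {c, e}  B4 = {c, d}  B5 = {d, f}  B6 = {b, f}
Tree: B1–B2, B2–B3, B3–B4, B4–B5, B5–B6
Each bag holds 2 vertices, so the decomposition has width 1, which upper-bounds the treewidth. Any graph with an edge has treewidth ≥ 1, and G has the edge g–a. Combining the bounds, tw(G) = 1.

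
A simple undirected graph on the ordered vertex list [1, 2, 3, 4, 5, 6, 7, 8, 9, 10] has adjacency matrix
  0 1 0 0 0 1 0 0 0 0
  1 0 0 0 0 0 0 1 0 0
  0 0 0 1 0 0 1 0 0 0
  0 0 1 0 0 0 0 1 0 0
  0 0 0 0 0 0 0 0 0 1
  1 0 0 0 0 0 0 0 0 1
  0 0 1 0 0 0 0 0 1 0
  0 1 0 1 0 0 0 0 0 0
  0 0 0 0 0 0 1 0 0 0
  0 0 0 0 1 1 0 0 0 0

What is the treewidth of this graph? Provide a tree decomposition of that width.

Treewidth 1.
Bags: B1 = {7, 9}  B2 = {3, 7}  B3 = {3, 4}  B4 = {4, 8}  B5 = {2, 8}  B6 = {1, 2}  B7 = {1, 6}  B8 = {6, 10}  B9 = {5, 10}
Tree: B1–B2, B2–B3, B3–B4, B4–B5, B5–B6, B6–B7, B7–B8, B8–B9

The largest bag has 2 vertices, giving width 1; this decomposition certifies tw(G) ≤ 1. Since G has at least one edge (e.g. 9–7), it is not an edgeless graph, so tw(G) ≥ 1. Combining the bounds, tw(G) = 1.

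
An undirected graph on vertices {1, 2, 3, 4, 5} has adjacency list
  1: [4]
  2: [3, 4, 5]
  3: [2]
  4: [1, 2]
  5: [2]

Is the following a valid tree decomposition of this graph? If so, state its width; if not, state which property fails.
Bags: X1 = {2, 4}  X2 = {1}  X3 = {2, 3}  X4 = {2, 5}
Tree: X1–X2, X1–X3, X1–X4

A tree decomposition must satisfy three properties: every vertex lies in some bag; for every edge, both endpoints lie together in some bag; and for every vertex, the bags containing it form a connected subtree. Here edge (4,1) lies in no bag, so the decomposition is invalid.

No — edge (4,1) lies in no bag.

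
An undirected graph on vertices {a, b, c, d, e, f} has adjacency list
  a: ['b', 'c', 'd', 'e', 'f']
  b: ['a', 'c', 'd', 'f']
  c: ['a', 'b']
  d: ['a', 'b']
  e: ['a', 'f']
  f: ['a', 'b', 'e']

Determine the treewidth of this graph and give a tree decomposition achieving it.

The largest bag has 3 vertices, giving width 2; this decomposition certifies tw(G) ≤ 2. For the lower bound, the 3 vertices {a, e, f} are pairwise adjacent, and any tree decomposition puts a clique entirely inside one bag — forcing width ≥ 2. Therefore the treewidth is 2.

Treewidth 2.
One optimal decomposition is:
Bags: B1 = {a, b, f}  B2 = {a, b, c}  B3 = {a, b, d}  B4 = {a, e, f}
Tree: B1–B2, B2–B3, B1–B4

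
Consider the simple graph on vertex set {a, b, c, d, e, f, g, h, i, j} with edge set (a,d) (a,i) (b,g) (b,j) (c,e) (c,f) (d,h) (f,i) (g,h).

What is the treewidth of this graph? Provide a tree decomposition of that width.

Treewidth 1.
Bags: B1 = {b, j}  B2 = {b, g}  B3 = {g, h}  B4 = {d, h}  B5 = {a, d}  B6 = {a, i}  B7 = {f, i}  B8 = {c, f}  B9 = {c, e}
Tree: B1–B2, B2–B3, B3–B4, B4–B5, B5–B6, B6–B7, B7–B8, B8–B9

Every bag has size at most 2, so the width is 2 − 1 = 1 and tw(G) ≤ 1. Any graph with an edge has treewidth ≥ 1, and G has the edge j–b. Combining the bounds, tw(G) = 1.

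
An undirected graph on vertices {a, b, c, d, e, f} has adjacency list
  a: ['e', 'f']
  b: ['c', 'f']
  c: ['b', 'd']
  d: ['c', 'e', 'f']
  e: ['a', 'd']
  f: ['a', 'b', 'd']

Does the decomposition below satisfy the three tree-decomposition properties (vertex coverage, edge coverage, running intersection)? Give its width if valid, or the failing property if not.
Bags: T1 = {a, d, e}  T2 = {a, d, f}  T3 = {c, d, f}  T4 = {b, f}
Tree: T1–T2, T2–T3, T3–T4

A tree decomposition must satisfy three properties: every vertex lies in some bag; for every edge, both endpoints lie together in some bag; and for every vertex, the bags containing it form a connected subtree. Here edge (c,b) lies in no bag, so the decomposition is invalid.

No — edge (c,b) lies in no bag.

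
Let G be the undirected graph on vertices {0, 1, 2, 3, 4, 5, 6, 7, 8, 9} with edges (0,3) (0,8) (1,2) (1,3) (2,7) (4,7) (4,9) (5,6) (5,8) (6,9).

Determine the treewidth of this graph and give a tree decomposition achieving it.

Every bag has size at most 3, so the width is 3 − 1 = 2 and tw(G) ≤ 2. The edges 5–6–9–4–7–2–1–3–0–8–5 form a cycle, so G is not a tree and its treewidth is at least 2. Combining the bounds, tw(G) = 2.

Treewidth 2.
One optimal decomposition is:
Bags: B1 = {5, 6, 9}  B2 = {4, 5, 9}  B3 = {4, 5, 7}  B4 = {2, 5, 7}  B5 = {1, 2, 5}  B6 = {1, 3, 5}  B7 = {0, 3, 5}  B8 = {0, 5, 8}
Tree: B1–B2, B2–B3, B3–B4, B4–B5, B5–B6, B6–B7, B7–B8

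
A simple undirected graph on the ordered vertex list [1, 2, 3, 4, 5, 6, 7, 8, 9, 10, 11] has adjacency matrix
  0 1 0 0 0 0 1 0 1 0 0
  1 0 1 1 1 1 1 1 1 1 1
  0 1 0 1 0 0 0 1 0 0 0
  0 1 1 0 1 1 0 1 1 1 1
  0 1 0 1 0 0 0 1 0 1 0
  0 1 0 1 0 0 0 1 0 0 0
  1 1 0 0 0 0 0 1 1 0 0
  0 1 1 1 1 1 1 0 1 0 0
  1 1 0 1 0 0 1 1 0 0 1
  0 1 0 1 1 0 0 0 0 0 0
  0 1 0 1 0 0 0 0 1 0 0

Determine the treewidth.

3

A width-3 tree decomposition is:
Bags: B1 = {2, 4, 8, 9}  B2 = {2, 4, 6, 8}  B3 = {2, 4, 5, 8}  B4 = {2, 4, 9, 11}  B5 = {2, 7, 8, 9}  B6 = {2, 4, 5, 10}  B7 = {2, 3, 4, 8}  B8 = {1, 2, 7, 9}
Tree: B1–B2, B1–B3, B1–B4, B1–B5, B3–B6, B1–B7, B5–B8
Each bag holds 4 vertices, so the decomposition has width 3, which upper-bounds the treewidth. For the lower bound, the 4 vertices {1, 2, 7, 9} are pairwise adjacent, and any tree decomposition puts a clique entirely inside one bag — forcing width ≥ 3. Therefore the treewidth is 3.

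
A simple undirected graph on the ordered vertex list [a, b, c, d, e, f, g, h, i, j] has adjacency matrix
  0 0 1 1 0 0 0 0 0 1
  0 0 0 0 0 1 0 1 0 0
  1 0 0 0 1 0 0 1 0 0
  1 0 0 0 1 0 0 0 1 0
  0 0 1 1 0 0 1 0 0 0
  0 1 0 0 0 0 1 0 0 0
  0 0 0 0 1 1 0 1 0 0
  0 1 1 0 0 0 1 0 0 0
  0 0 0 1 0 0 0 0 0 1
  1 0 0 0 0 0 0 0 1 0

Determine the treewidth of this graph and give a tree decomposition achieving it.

Every bag has size at most 3, so the width is 3 − 1 = 2 and tw(G) ≤ 2. For the lower bound, G contains the cycle i–j–a–d–i, so G is not a forest; only forests have treewidth ≤ 1, hence tw(G) ≥ 2. Therefore the treewidth is 2.

Treewidth 2.
One such decomposition:
Bags: B1 = {d, i, j}  B2 = {a, d, j}  B3 = {a, d, e}  B4 = {a, c, e}  B5 = {c, e, g}  B6 = {c, g, h}  B7 = {f, g, h}  B8 = {b, f, h}
Tree: B1–B2, B2–B3, B3–B4, B4–B5, B5–B6, B6–B7, B7–B8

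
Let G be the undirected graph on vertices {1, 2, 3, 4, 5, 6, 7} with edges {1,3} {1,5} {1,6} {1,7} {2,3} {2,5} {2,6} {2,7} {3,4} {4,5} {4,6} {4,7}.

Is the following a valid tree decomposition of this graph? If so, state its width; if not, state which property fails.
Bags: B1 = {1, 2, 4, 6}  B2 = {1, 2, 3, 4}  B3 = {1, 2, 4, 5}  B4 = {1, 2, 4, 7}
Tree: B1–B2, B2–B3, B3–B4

Yes; width 3.

Vertex coverage: the bags together contain {1, 2, 3, 4, 5, 6, 7}, the full vertex set. Edge coverage: each edge of G has both endpoints in at least one bag. Running intersection: for every vertex, the bags containing it form a connected subtree. All three properties hold, so this is a valid tree decomposition of width max|bag| − 1 = 3, and hence tw(G) ≤ 3.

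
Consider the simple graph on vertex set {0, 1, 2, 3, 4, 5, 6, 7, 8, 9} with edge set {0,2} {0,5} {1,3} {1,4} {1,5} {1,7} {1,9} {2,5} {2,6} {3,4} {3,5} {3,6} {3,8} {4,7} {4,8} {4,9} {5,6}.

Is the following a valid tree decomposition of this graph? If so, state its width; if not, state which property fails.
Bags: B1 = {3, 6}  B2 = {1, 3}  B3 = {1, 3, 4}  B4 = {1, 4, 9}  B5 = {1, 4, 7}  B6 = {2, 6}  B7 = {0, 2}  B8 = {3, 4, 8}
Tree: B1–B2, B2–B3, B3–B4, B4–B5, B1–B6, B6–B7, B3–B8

No — vertex 5 appears in no bag.

A tree decomposition must satisfy three properties: every vertex lies in some bag; for every edge, both endpoints lie together in some bag; and for every vertex, the bags containing it form a connected subtree. Here vertex 5 appears in no bag, so the decomposition is invalid.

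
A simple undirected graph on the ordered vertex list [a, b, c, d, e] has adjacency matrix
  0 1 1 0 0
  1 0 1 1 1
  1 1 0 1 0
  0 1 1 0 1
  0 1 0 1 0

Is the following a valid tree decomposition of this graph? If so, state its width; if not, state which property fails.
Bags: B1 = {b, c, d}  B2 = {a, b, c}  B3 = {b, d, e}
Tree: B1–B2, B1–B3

Checking the three conditions: (i) the bags cover all of {a, b, c, d, e}; (ii) for each edge, some bag contains both endpoints; (iii) the bags containing any fixed vertex form a subtree. All hold, so the decomposition is valid with width 3 − 1 = 2.

Yes; width 2.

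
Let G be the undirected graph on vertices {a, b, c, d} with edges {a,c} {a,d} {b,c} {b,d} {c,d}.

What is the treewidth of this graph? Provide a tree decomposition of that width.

Treewidth 2.
One optimal decomposition is:
Bags: B1 = {a, c, d}  B2 = {b, c, d}
Tree: B1–B2

Every bag has size at most 3, so the width is 3 − 1 = 2 and tw(G) ≤ 2. Conversely, {a, c, d} is a clique of size 3, and the vertices of any clique must share a bag in every tree decomposition; so some bag has ≥ 3 vertices and tw(G) ≥ 2. Combining the bounds, tw(G) = 2.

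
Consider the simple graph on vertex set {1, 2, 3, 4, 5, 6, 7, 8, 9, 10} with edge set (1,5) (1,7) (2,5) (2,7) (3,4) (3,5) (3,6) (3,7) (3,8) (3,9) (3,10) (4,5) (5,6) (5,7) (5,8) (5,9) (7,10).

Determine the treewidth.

A width-2 tree decomposition is:
Bags: B1 = {3, 5, 7}  B2 = {3, 5, 8}  B3 = {2, 5, 7}  B4 = {3, 5, 6}  B5 = {1, 5, 7}  B6 = {3, 4, 5}  B7 = {3, 7, 10}  B8 = {3, 5, 9}
Tree: B1–B2, B1–B3, B1–B4, B1–B5, B1–B6, B1–B7, B2–B8
Every bag has size at most 3, so the width is 3 − 1 = 2 and tw(G) ≤ 2. On the other hand G contains the 3-clique {3, 7, 10}. A clique must lie in a single bag of any decomposition, so no decomposition can have width below 2. The upper and lower bounds meet at 2, so that is the treewidth.

2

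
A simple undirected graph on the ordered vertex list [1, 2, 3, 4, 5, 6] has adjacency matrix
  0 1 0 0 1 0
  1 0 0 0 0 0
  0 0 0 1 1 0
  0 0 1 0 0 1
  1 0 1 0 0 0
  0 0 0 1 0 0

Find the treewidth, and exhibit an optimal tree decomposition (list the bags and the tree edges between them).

The largest bag has 2 vertices, giving width 1; this decomposition certifies tw(G) ≤ 1. G has an edge, so its treewidth is at least 1. Hence tw(G) = 1 exactly.

Treewidth 1.
One optimal decomposition is:
Bags: B1 = {1, 2}  B2 = {1, 5}  B3 = {3, 5}  B4 = {3, 4}  B5 = {4, 6}
Tree: B1–B2, B2–B3, B3–B4, B4–B5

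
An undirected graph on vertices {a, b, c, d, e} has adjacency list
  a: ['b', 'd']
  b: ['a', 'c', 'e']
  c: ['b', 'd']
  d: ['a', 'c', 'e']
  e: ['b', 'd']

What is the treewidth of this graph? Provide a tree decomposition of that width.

Treewidth 2.
One such decomposition:
Bags: B1 = {b, c, d}  B2 = {b, d, e}  B3 = {a, b, d}
Tree: B1–B2, B2–B3

Each bag holds 3 vertices, so the decomposition has width 2, which upper-bounds the treewidth. The edges c–d–e–b–c form a cycle, so G is not a tree and its treewidth is at least 2. Therefore the treewidth is 2.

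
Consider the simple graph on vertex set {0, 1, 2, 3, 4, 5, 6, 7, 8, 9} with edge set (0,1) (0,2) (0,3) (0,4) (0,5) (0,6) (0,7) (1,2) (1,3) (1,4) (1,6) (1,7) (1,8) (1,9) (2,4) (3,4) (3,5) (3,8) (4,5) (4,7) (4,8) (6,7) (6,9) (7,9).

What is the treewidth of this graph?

A width-3 tree decomposition is:
Bags: B1 = {0, 1, 4, 7}  B2 = {0, 1, 2, 4}  B3 = {0, 1, 6, 7}  B4 = {1, 6, 7, 9}  B5 = {0, 1, 3, 4}  B6 = {1, 3, 4, 8}  B7 = {0, 3, 4, 5}
Tree: B1–B2, B1–B3, B3–B4, B2–B5, B5–B6, B5–B7
Each bag holds 4 vertices, so the decomposition has width 3, which upper-bounds the treewidth. On the other hand G contains the 4-clique {0, 1, 2, 4}. A clique must lie in a single bag of any decomposition, so no decomposition can have width below 3. Therefore the treewidth is 3.

3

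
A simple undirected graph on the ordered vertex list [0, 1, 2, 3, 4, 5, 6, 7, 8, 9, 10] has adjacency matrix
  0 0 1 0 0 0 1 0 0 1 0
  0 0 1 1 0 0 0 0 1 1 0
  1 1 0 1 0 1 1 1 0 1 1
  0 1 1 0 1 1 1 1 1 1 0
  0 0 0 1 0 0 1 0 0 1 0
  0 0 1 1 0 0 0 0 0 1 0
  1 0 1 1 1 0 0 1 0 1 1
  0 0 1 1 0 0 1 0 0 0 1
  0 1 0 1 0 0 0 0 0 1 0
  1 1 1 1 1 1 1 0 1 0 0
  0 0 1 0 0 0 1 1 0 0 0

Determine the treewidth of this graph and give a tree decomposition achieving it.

Each bag holds 4 vertices, so the decomposition has width 3, which upper-bounds the treewidth. Conversely, {1, 3, 8, 9} is a clique of size 4, and the vertices of any clique must share a bag in every tree decomposition; so some bag has ≥ 4 vertices and tw(G) ≥ 3. Combining the bounds, tw(G) = 3.

Treewidth 3.
Bags: B1 = {0, 2, 6, 9}  B2 = {2, 3, 6, 9}  B3 = {2, 3, 5, 9}  B4 = {1, 2, 3, 9}  B5 = {2, 3, 6, 7}  B6 = {1, 3, 8, 9}  B7 = {3, 4, 6, 9}  B8 = {2, 6, 7, 10}
Tree: B1–B2, B2–B3, B2–B4, B2–B5, B4–B6, B2–B7, B5–B8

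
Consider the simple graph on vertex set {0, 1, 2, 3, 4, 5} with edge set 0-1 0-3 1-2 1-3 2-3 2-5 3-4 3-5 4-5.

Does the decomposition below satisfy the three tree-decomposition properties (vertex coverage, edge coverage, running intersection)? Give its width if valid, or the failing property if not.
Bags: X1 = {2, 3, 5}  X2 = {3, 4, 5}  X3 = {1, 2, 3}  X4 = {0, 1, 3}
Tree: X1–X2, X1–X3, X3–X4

Vertex coverage: the bags together contain {0, 1, 2, 3, 4, 5}, the full vertex set. Edge coverage: each edge of G has both endpoints in at least one bag. Running intersection: for every vertex, the bags containing it form a connected subtree. All three properties hold, so this is a valid tree decomposition of width max|bag| − 1 = 2, and hence tw(G) ≤ 2.

Yes; width 2.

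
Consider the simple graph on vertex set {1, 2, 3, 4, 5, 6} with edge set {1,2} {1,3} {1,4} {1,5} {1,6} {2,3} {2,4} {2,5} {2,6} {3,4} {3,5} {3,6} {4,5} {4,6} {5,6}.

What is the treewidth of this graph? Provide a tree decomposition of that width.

Treewidth 5.
Bags: B1 = {1, 2, 3, 4, 5, 6}
Tree: (single bag)

With just one bag of size 6, the width is 6 − 1 = 5, so tw(G) ≤ 5. For the lower bound, the 6 vertices {1, 2, 3, 4, 5, 6} are pairwise adjacent, and any tree decomposition puts a clique entirely inside one bag — forcing width ≥ 5. The upper and lower bounds meet at 5, so that is the treewidth.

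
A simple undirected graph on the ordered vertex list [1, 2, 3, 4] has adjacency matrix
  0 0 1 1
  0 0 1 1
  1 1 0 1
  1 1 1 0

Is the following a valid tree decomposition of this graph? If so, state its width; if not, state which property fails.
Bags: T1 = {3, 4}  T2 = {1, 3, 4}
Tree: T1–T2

A tree decomposition must satisfy three properties: every vertex lies in some bag; for every edge, both endpoints lie together in some bag; and for every vertex, the bags containing it form a connected subtree. Here vertex 2 appears in no bag, so the decomposition is invalid.

No — vertex 2 appears in no bag.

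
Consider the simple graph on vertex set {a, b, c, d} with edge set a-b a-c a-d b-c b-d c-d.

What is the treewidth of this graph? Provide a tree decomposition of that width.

Treewidth 3.
Bags: B1 = {a, b, c, d}
Tree: (single bag)

A single bag containing all 4 vertices is trivially a valid decomposition of width 3. Conversely, {a, b, c, d} is a clique of size 4, and the vertices of any clique must share a bag in every tree decomposition; so some bag has ≥ 4 vertices and tw(G) ≥ 3. Hence tw(G) = 3 exactly.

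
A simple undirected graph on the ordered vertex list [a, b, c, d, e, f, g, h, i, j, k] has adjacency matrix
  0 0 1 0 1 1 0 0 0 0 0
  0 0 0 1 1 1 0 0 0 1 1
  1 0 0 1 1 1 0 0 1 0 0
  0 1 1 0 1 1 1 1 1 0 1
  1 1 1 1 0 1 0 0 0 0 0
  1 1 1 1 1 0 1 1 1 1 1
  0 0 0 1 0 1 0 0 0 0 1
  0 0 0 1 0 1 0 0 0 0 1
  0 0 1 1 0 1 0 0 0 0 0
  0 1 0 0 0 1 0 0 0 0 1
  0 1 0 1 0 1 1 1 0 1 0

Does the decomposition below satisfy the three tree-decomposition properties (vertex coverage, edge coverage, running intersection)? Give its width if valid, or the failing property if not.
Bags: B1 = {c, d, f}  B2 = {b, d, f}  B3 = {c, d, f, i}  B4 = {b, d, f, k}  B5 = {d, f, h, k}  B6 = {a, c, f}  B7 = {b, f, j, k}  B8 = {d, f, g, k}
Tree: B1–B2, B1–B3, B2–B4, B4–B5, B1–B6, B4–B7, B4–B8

A tree decomposition must satisfy three properties: every vertex lies in some bag; for every edge, both endpoints lie together in some bag; and for every vertex, the bags containing it form a connected subtree. Here vertex e appears in no bag, so the decomposition is invalid.

No — vertex e appears in no bag.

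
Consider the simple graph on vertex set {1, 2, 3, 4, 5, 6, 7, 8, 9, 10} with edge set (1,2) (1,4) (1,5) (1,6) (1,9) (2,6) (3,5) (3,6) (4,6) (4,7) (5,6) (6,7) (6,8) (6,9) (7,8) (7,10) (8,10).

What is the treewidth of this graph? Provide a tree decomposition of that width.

Treewidth 2.
One such decomposition:
Bags: B1 = {1, 4, 6}  B2 = {4, 6, 7}  B3 = {1, 5, 6}  B4 = {1, 2, 6}  B5 = {3, 5, 6}  B6 = {6, 7, 8}  B7 = {1, 6, 9}  B8 = {7, 8, 10}
Tree: B1–B2, B1–B3, B3–B4, B3–B5, B2–B6, B3–B7, B6–B8

The largest bag has 3 vertices, giving width 2; this decomposition certifies tw(G) ≤ 2. For the lower bound, the 3 vertices {7, 8, 10} are pairwise adjacent, and any tree decomposition puts a clique entirely inside one bag — forcing width ≥ 2. The upper and lower bounds meet at 2, so that is the treewidth.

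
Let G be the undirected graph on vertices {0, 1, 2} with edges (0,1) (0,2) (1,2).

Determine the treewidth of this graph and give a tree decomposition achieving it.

A single bag containing all 3 vertices is trivially a valid decomposition of width 2. On the other hand G contains the 3-clique {0, 1, 2}. A clique must lie in a single bag of any decomposition, so no decomposition can have width below 2. Combining the bounds, tw(G) = 2.

Treewidth 2.
One such decomposition:
Bags: B1 = {0, 1, 2}
Tree: (single bag)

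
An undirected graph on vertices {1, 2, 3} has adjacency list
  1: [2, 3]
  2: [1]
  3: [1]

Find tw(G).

1

A width-1 tree decomposition is:
Bags: B1 = {1, 3}  B2 = {1, 2}
Tree: B1–B2
Every bag has size at most 2, so the width is 2 − 1 = 1 and tw(G) ≤ 1. Any graph with an edge has treewidth ≥ 1, and G has the edge 3–1. Therefore the treewidth is 1.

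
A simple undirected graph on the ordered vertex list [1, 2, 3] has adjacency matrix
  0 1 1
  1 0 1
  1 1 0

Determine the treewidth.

2

A width-2 tree decomposition is:
Bags: B1 = {1, 2, 3}
Tree: (single bag)
A single bag containing all 3 vertices is trivially a valid decomposition of width 2. Conversely, {1, 2, 3} is a clique of size 3, and the vertices of any clique must share a bag in every tree decomposition; so some bag has ≥ 3 vertices and tw(G) ≥ 2. Therefore the treewidth is 2.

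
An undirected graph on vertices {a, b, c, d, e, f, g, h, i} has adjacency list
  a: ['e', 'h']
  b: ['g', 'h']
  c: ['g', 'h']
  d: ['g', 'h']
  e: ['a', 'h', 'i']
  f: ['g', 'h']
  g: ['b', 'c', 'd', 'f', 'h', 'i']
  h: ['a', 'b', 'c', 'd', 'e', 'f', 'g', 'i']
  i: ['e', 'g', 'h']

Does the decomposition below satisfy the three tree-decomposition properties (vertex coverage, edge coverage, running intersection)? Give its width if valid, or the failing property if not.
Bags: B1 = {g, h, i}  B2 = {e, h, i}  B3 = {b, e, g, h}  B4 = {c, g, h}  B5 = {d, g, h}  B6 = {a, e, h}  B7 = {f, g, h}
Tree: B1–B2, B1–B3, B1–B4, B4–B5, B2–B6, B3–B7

A tree decomposition must satisfy three properties: every vertex lies in some bag; for every edge, both endpoints lie together in some bag; and for every vertex, the bags containing it form a connected subtree. Here bags containing vertex e are not connected in the tree, so the decomposition is invalid.

No — bags containing vertex e are not connected in the tree.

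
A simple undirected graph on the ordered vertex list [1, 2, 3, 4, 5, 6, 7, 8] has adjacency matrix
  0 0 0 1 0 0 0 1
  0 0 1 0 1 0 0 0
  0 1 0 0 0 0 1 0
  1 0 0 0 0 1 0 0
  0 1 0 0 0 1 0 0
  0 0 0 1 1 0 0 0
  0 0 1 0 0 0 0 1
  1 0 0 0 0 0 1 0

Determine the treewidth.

2

A width-2 tree decomposition is:
Bags: B1 = {1, 4, 8}  B2 = {4, 6, 8}  B3 = {5, 6, 8}  B4 = {2, 5, 8}  B5 = {2, 3, 8}  B6 = {3, 7, 8}
Tree: B1–B2, B2–B3, B3–B4, B4–B5, B5–B6
The largest bag has 3 vertices, giving width 2; this decomposition certifies tw(G) ≤ 2. For the lower bound, G contains the cycle 8–1–4–6–5–2–3–7–8, so G is not a forest; only forests have treewidth ≤ 1, hence tw(G) ≥ 2. The upper and lower bounds meet at 2, so that is the treewidth.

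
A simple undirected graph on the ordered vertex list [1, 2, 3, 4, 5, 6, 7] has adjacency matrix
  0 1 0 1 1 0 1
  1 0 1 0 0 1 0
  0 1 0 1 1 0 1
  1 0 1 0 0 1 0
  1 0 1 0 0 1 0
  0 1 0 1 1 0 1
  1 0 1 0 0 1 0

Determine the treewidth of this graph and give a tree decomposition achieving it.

Every bag has size at most 4, so the width is 4 − 1 = 3 and tw(G) ≤ 3. For the lower bound: the 4 vertex sets {2,6}, {1,5}, {3}, {7} are disjoint, each induces a connected subgraph, and every pair is joined by at least one edge of G. Contracting each set to a single vertex therefore yields K_{4} as a minor, and since treewidth is minor-monotone, tw(G) ≥ tw(K_{4}) = 3. The upper and lower bounds meet at 3, so that is the treewidth.

Treewidth 3.
One optimal decomposition is:
Bags: B1 = {1, 2, 3, 6}  B2 = {1, 3, 5, 6}  B3 = {1, 3, 6, 7}  B4 = {1, 3, 4, 6}
Tree: B1–B2, B2–B3, B3–B4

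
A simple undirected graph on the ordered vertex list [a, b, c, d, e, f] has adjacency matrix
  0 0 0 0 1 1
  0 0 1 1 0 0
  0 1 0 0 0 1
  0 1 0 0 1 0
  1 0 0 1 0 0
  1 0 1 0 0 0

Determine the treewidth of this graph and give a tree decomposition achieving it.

Treewidth 2.
Bags: B1 = {b, d, e}  B2 = {b, c, e}  B3 = {c, e, f}  B4 = {a, e, f}
Tree: B1–B2, B2–B3, B3–B4

Each bag holds 3 vertices, so the decomposition has width 2, which upper-bounds the treewidth. For the lower bound, G contains the cycle e–d–b–c–f–a–e, so G is not a forest; only forests have treewidth ≤ 1, hence tw(G) ≥ 2. The upper and lower bounds meet at 2, so that is the treewidth.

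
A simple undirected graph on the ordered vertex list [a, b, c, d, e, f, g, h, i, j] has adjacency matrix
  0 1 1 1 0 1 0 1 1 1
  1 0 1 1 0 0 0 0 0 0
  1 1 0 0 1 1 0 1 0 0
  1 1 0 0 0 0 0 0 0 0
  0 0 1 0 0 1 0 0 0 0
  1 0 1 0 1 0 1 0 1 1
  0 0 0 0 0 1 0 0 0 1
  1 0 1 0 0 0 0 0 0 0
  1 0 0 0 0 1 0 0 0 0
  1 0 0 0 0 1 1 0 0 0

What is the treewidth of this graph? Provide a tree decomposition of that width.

Treewidth 2.
One such decomposition:
Bags: B1 = {a, c, h}  B2 = {a, c, f}  B3 = {c, e, f}  B4 = {a, f, i}  B5 = {a, b, c}  B6 = {a, b, d}  B7 = {a, f, j}  B8 = {f, g, j}
Tree: B1–B2, B2–B3, B2–B4, B1–B5, B5–B6, B4–B7, B7–B8

Each bag holds 3 vertices, so the decomposition has width 2, which upper-bounds the treewidth. Conversely, {f, g, j} is a clique of size 3, and the vertices of any clique must share a bag in every tree decomposition; so some bag has ≥ 3 vertices and tw(G) ≥ 2. Therefore the treewidth is 2.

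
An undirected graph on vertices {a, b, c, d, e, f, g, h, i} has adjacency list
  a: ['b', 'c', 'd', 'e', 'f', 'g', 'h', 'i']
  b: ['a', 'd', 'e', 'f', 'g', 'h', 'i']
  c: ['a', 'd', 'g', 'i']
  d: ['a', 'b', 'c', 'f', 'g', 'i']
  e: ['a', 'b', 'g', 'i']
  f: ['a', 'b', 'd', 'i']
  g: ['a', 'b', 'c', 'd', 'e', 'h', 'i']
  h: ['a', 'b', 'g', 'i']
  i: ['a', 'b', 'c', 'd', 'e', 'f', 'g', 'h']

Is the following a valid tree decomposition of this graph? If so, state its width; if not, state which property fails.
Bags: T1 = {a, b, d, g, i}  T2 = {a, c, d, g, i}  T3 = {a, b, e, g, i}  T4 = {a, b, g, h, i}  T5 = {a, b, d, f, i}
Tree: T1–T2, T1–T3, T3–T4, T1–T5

Yes; width 4.

Vertex coverage: the bags together contain {a, b, c, d, e, f, g, h, i}, the full vertex set. Edge coverage: each edge of G has both endpoints in at least one bag. Running intersection: for every vertex, the bags containing it form a connected subtree. All three properties hold, so this is a valid tree decomposition of width max|bag| − 1 = 4, and hence tw(G) ≤ 4.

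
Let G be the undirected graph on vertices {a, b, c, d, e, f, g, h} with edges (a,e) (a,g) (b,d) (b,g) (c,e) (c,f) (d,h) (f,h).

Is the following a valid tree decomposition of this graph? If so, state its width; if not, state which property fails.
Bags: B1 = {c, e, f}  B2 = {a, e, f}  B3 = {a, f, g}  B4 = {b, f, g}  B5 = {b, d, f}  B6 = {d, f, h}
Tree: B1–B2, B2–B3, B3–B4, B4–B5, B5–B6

Every vertex of G appears in some bag (union = {a, b, c, d, e, f, g, h}); every edge is covered by a bag; and for each vertex v the set of bags containing v is connected in the bag tree. The decomposition is therefore valid. The largest bag has 3 vertices, so the width is 2.

Yes; width 2.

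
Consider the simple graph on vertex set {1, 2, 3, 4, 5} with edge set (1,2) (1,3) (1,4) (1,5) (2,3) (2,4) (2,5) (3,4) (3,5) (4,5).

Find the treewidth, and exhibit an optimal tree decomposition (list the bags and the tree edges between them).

A single bag containing all 5 vertices is trivially a valid decomposition of width 4. Conversely, {1, 2, 3, 4, 5} is a clique of size 5, and the vertices of any clique must share a bag in every tree decomposition; so some bag has ≥ 5 vertices and tw(G) ≥ 4. The upper and lower bounds meet at 4, so that is the treewidth.

Treewidth 4.
One such decomposition:
Bags: B1 = {1, 2, 3, 4, 5}
Tree: (single bag)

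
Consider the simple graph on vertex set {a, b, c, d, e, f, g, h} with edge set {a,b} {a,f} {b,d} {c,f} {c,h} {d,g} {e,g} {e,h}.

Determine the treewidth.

A width-2 tree decomposition is:
Bags: B1 = {b, d, g}  B2 = {b, e, g}  B3 = {b, e, h}  B4 = {b, c, h}  B5 = {b, c, f}  B6 = {a, b, f}
Tree: B1–B2, B2–B3, B3–B4, B4–B5, B5–B6
Each bag holds 3 vertices, so the decomposition has width 2, which upper-bounds the treewidth. The edges b–d–g–e–h–c–f–a–b form a cycle, so G is not a tree and its treewidth is at least 2. Hence tw(G) = 2 exactly.

2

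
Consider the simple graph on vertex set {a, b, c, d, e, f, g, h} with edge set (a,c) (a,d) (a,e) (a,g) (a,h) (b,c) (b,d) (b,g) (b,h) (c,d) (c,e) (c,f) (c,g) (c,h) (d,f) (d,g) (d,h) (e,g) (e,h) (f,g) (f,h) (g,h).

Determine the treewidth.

4

A width-4 tree decomposition is:
Bags: B1 = {b, c, d, g, h}  B2 = {a, c, d, g, h}  B3 = {c, d, f, g, h}  B4 = {a, c, e, g, h}
Tree: B1–B2, B2–B3, B2–B4
The largest bag has 5 vertices, giving width 4; this decomposition certifies tw(G) ≤ 4. For the lower bound, the 5 vertices {c, d, f, g, h} are pairwise adjacent, and any tree decomposition puts a clique entirely inside one bag — forcing width ≥ 4. Combining the bounds, tw(G) = 4.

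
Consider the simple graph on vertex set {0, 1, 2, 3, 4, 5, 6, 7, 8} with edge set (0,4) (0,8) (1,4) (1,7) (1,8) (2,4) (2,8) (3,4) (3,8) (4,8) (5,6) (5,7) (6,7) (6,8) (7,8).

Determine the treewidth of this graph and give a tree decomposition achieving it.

Each bag holds 3 vertices, so the decomposition has width 2, which upper-bounds the treewidth. On the other hand G contains the 3-clique {0, 4, 8}. A clique must lie in a single bag of any decomposition, so no decomposition can have width below 2. Therefore the treewidth is 2.

Treewidth 2.
Bags: B1 = {1, 4, 8}  B2 = {2, 4, 8}  B3 = {0, 4, 8}  B4 = {1, 7, 8}  B5 = {6, 7, 8}  B6 = {5, 6, 7}  B7 = {3, 4, 8}
Tree: B1–B2, B2–B3, B1–B4, B4–B5, B5–B6, B1–B7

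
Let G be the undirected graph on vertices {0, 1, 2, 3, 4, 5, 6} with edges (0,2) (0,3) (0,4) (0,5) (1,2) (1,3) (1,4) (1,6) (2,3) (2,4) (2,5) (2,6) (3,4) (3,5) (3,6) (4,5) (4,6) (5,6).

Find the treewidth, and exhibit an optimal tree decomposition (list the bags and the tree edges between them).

Each bag holds 5 vertices, so the decomposition has width 4, which upper-bounds the treewidth. Conversely, {1, 2, 3, 4, 6} is a clique of size 5, and the vertices of any clique must share a bag in every tree decomposition; so some bag has ≥ 5 vertices and tw(G) ≥ 4. Combining the bounds, tw(G) = 4.

Treewidth 4.
One optimal decomposition is:
Bags: B1 = {2, 3, 4, 5, 6}  B2 = {0, 2, 3, 4, 5}  B3 = {1, 2, 3, 4, 6}
Tree: B1–B2, B1–B3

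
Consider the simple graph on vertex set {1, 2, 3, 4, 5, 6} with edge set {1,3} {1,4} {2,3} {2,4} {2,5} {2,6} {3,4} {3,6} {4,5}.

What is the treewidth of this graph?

A width-2 tree decomposition is:
Bags: B1 = {2, 3, 4}  B2 = {1, 3, 4}  B3 = {2, 4, 5}  B4 = {2, 3, 6}
Tree: B1–B2, B1–B3, B1–B4
The largest bag has 3 vertices, giving width 2; this decomposition certifies tw(G) ≤ 2. For the lower bound, the 3 vertices {1, 3, 4} are pairwise adjacent, and any tree decomposition puts a clique entirely inside one bag — forcing width ≥ 2. Therefore the treewidth is 2.

2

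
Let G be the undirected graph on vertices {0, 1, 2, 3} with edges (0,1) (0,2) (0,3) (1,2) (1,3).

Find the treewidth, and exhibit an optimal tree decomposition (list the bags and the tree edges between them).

Each bag holds 3 vertices, so the decomposition has width 2, which upper-bounds the treewidth. Conversely, {0, 1, 2} is a clique of size 3, and the vertices of any clique must share a bag in every tree decomposition; so some bag has ≥ 3 vertices and tw(G) ≥ 2. The upper and lower bounds meet at 2, so that is the treewidth.

Treewidth 2.
One such decomposition:
Bags: B1 = {0, 1, 3}  B2 = {0, 1, 2}
Tree: B1–B2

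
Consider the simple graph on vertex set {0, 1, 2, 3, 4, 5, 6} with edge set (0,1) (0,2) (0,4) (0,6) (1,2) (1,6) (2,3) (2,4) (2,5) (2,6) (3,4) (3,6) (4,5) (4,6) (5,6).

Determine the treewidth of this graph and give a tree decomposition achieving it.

Treewidth 3.
Bags: B1 = {0, 2, 4, 6}  B2 = {2, 3, 4, 6}  B3 = {2, 4, 5, 6}  B4 = {0, 1, 2, 6}
Tree: B1–B2, B1–B3, B1–B4

Every bag has size at most 4, so the width is 4 − 1 = 3 and tw(G) ≤ 3. Conversely, {0, 1, 2, 6} is a clique of size 4, and the vertices of any clique must share a bag in every tree decomposition; so some bag has ≥ 4 vertices and tw(G) ≥ 3. The upper and lower bounds meet at 3, so that is the treewidth.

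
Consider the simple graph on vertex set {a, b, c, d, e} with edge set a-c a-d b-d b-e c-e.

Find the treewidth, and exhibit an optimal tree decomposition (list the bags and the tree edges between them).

Every bag has size at most 3, so the width is 3 − 1 = 2 and tw(G) ≤ 2. The edges b–d–a–c–e–b form a cycle, so G is not a tree and its treewidth is at least 2. Hence tw(G) = 2 exactly.

Treewidth 2.
One such decomposition:
Bags: B1 = {a, b, d}  B2 = {a, b, c}  B3 = {b, c, e}
Tree: B1–B2, B2–B3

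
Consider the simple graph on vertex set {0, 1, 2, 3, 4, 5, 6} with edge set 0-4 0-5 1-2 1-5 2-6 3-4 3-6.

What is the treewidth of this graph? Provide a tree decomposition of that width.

Treewidth 2.
One such decomposition:
Bags: B1 = {0, 1, 5}  B2 = {0, 1, 4}  B3 = {1, 3, 4}  B4 = {1, 3, 6}  B5 = {1, 2, 6}
Tree: B1–B2, B2–B3, B3–B4, B4–B5

Every bag has size at most 3, so the width is 3 − 1 = 2 and tw(G) ≤ 2. Since 1–5–0–4–3–6–2–1 is a cycle in G, G is not acyclic. Forests are exactly the graphs of treewidth ≤ 1, so tw(G) ≥ 2. The upper and lower bounds meet at 2, so that is the treewidth.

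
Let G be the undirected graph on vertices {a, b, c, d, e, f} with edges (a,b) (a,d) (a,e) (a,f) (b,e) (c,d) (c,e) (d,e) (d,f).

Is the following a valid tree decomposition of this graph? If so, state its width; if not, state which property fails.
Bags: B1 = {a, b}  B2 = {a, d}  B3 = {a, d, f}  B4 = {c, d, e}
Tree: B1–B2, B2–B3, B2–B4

No — edge (e,b) lies in no bag.

A tree decomposition must satisfy three properties: every vertex lies in some bag; for every edge, both endpoints lie together in some bag; and for every vertex, the bags containing it form a connected subtree. Here edge (e,b) lies in no bag, so the decomposition is invalid.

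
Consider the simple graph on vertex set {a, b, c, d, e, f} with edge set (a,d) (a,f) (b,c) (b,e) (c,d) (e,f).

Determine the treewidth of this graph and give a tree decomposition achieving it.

Treewidth 2.
One such decomposition:
Bags: B1 = {b, c, d}  B2 = {b, d, e}  B3 = {d, e, f}  B4 = {a, d, f}
Tree: B1–B2, B2–B3, B3–B4

Each bag holds 3 vertices, so the decomposition has width 2, which upper-bounds the treewidth. Since d–c–b–e–f–a–d is a cycle in G, G is not acyclic. Forests are exactly the graphs of treewidth ≤ 1, so tw(G) ≥ 2. Combining the bounds, tw(G) = 2.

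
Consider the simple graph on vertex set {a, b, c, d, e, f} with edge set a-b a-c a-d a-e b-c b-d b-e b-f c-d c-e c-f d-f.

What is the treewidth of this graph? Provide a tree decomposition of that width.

Treewidth 3.
Bags: B1 = {b, c, d, f}  B2 = {a, b, c, d}  B3 = {a, b, c, e}
Tree: B1–B2, B2–B3

Each bag holds 4 vertices, so the decomposition has width 3, which upper-bounds the treewidth. Conversely, {b, c, d, f} is a clique of size 4, and the vertices of any clique must share a bag in every tree decomposition; so some bag has ≥ 4 vertices and tw(G) ≥ 3. Combining the bounds, tw(G) = 3.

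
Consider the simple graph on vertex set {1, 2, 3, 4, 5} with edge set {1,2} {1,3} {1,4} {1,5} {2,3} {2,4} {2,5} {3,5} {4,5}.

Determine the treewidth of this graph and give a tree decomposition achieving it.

The largest bag has 4 vertices, giving width 3; this decomposition certifies tw(G) ≤ 3. Conversely, {1, 2, 3, 5} is a clique of size 4, and the vertices of any clique must share a bag in every tree decomposition; so some bag has ≥ 4 vertices and tw(G) ≥ 3. The upper and lower bounds meet at 3, so that is the treewidth.

Treewidth 3.
One such decomposition:
Bags: B1 = {1, 2, 3, 5}  B2 = {1, 2, 4, 5}
Tree: B1–B2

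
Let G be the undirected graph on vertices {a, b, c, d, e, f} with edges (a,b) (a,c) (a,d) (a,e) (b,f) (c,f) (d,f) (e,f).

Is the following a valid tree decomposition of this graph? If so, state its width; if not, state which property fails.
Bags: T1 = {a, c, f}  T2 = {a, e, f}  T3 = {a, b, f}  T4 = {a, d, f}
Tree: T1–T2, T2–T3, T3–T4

Vertex coverage: the bags together contain {a, b, c, d, e, f}, the full vertex set. Edge coverage: each edge of G has both endpoints in at least one bag. Running intersection: for every vertex, the bags containing it form a connected subtree. All three properties hold, so this is a valid tree decomposition of width max|bag| − 1 = 2, and hence tw(G) ≤ 2.

Yes; width 2.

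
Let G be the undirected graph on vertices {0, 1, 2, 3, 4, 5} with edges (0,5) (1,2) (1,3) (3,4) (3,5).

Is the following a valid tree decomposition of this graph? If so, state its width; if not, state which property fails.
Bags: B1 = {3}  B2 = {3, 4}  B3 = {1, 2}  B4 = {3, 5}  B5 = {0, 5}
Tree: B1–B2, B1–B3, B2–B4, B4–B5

A tree decomposition must satisfy three properties: every vertex lies in some bag; for every edge, both endpoints lie together in some bag; and for every vertex, the bags containing it form a connected subtree. Here edge (1,3) lies in no bag, so the decomposition is invalid.

No — edge (1,3) lies in no bag.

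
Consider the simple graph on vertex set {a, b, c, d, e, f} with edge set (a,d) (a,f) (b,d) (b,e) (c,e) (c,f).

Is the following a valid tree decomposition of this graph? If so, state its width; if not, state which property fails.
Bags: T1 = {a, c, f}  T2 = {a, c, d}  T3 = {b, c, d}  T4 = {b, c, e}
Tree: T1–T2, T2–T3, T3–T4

Yes; width 2.

Vertex coverage: the bags together contain {a, b, c, d, e, f}, the full vertex set. Edge coverage: each edge of G has both endpoints in at least one bag. Running intersection: for every vertex, the bags containing it form a connected subtree. All three properties hold, so this is a valid tree decomposition of width max|bag| − 1 = 2, and hence tw(G) ≤ 2.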